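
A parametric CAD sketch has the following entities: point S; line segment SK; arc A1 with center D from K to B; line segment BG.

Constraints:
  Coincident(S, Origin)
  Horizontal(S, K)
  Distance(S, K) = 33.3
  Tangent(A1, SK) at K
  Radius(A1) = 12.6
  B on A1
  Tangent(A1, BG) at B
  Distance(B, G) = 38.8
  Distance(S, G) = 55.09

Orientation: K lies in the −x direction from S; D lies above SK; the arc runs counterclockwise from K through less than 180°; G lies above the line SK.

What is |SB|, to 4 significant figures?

24.15

S is at the origin; S and K share the same y with |SK| = 33.3 and K on the −x side, so K = (-33.30, 0.000). Tangency of A1 to SK means the radius DK is perpendicular to SK, so D = K + (0, 12.6) = (-33.30, 12.60). Since DB ⟂ BG (tangency), |DG| = √(12.6² + 38.8²) = 40.79 regardless of where B sits on A1. So G lies on both circle(S, 55.09) and circle(D, 40.79); the above-SK intersection is G = (-20.23, 51.24). B is the foot of the tangent from G: B = (-20.70, 12.45).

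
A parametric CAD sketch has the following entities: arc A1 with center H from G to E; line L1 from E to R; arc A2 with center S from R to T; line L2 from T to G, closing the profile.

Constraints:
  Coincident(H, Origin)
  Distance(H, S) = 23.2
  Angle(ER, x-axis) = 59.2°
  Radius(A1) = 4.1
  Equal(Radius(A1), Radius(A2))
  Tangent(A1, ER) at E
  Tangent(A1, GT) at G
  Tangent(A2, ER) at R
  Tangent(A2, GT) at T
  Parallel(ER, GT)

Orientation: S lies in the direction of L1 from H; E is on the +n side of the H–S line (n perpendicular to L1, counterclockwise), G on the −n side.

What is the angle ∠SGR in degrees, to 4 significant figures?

9.444°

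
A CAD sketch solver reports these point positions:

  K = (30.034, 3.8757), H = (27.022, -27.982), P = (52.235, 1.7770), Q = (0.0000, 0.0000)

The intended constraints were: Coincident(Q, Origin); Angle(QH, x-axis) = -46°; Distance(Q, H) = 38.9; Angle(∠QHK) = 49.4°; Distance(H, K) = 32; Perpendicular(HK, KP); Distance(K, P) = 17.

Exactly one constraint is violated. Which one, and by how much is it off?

Distance(K, P) = 17 — off by 5.30.

Q = (0.00, 0.00) ✓; QH at -46.00° ✓; |QH| = 38.90 ✓; ∠QHK = 49.40° ✓; |HK| = 32.00 ✓; ∠(HK, KP) = 90.00° ✓; |KP| = 22.30 ✗.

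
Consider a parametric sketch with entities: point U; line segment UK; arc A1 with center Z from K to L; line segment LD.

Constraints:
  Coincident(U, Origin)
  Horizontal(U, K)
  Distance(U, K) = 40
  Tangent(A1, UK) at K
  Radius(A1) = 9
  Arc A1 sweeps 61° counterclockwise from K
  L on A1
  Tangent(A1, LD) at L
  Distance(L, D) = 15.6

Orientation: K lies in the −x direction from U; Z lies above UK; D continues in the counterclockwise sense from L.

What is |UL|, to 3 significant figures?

32.5

A1 meets UK tangentially, so ZK is at right angles to UK, so Z = K + (0, 9) = (-40.0, 9.00). On A1, K sits at bearing -90° from Z; a 61° counterclockwise sweep puts L at bearing -29°, so L = Z + 9.0·(cos -29°, sin -29°) = (-32.1, 4.64). Then |UL| = |L − U| = 32.5.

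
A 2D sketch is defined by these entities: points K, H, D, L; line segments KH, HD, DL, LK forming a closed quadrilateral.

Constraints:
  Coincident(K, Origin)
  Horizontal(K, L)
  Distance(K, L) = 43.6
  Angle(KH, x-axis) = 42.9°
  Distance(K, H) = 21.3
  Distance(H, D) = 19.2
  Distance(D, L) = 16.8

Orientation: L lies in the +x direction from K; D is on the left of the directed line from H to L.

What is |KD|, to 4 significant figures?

37.63

Checks: |KL| = 43.60 ✓; |KH| = 21.30 ✓; |HD| = 19.20 ✓; |DL| = 16.80 ✓.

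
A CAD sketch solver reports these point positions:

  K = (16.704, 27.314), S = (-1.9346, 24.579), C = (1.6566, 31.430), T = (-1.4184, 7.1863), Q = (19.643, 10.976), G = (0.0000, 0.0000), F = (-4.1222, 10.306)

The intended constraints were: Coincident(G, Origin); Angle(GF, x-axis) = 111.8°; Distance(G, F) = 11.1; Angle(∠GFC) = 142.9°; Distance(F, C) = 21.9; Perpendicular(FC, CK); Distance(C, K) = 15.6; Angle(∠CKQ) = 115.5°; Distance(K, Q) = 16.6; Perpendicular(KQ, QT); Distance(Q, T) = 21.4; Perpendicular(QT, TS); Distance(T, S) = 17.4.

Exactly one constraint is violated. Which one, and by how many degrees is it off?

Perpendicular(QT, TS) — off by 8.50°.

G = (0.00, 0.00) ✓; GF at 111.8° ✓; |GF| = 11.10 ✓; ∠GFC = 142.9° ✓; |FC| = 21.90 ✓; ∠(FC, CK) = 90.00° ✓; |CK| = 15.60 ✓; ∠CKQ = 115.5° ✓; |KQ| = 16.60 ✓; ∠(KQ, QT) = 90.00° ✓; |QT| = 21.40 ✓; ∠(QT, TS) = 98.50° ✗; |TS| = 17.40 ✓.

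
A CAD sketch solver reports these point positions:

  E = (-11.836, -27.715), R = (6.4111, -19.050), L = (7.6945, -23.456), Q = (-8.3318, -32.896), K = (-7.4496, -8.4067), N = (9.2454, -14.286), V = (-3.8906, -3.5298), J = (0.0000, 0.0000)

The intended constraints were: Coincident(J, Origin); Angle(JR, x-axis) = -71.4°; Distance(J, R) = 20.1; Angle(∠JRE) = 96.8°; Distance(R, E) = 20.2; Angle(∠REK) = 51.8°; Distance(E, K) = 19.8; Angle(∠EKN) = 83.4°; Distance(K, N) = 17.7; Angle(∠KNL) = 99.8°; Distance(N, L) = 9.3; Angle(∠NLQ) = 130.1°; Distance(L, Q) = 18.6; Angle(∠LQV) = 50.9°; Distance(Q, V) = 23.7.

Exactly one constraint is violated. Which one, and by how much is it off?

Distance(Q, V) = 23.7 — off by 6.00.

J = (0.00, 0.00) ✓; JR at -71.40° ✓; |JR| = 20.10 ✓; ∠JRE = 96.80° ✓; |RE| = 20.20 ✓; ∠REK = 51.80° ✓; |EK| = 19.80 ✓; ∠EKN = 83.40° ✓; |KN| = 17.70 ✓; ∠KNL = 99.80° ✓; |NL| = 9.300 ✓; ∠NLQ = 130.1° ✓; |LQ| = 18.60 ✓; ∠LQV = 50.90° ✓; |QV| = 29.70 ✗.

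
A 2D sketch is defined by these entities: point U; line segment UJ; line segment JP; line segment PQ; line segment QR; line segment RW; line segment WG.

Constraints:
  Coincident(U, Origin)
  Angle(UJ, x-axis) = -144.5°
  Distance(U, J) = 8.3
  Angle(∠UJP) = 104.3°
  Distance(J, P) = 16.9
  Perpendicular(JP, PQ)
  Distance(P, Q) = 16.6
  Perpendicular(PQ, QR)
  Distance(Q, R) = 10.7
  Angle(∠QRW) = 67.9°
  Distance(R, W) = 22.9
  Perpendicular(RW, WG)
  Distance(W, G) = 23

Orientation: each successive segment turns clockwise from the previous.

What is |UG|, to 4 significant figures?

38.39

∠QRW = 67.9° gives RW at -152.3° from the x-axis; with |RW| = 22.9, W = (-21.05, 1.216). RW is perpendicular to WG, so WG runs at 117.7°; with |WG| = 23.0, G = (-31.74, 21.58). Then |UG| = |G − U| = 38.39.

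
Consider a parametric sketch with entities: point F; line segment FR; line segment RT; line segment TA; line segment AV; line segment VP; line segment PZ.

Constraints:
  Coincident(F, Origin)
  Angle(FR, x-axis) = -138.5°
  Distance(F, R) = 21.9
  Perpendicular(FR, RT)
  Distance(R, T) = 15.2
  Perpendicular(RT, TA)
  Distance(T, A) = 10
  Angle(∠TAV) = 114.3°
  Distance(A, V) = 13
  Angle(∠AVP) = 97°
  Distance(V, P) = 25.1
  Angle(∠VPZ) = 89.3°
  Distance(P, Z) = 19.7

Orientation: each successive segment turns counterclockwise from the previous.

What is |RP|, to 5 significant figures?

11.447

F is at the origin; FR runs at -138.5° with length 21.9, so R = (-16.402, -14.511). The perpendicularity gives RT at right angles to FR, so RT runs at -48.500°; with |RT| = 15.2, T = (-6.3303, -25.896). RT ⟂ TA, so TA runs at 41.500°; with |TA| = 10.0, A = (1.1593, -19.269). ∠TAV = 114.3° gives AV at 107.20° from the x-axis; with |AV| = 13.0, V = (-2.6850, -6.8507). ∠AVP = 97.0° gives VP at -169.80° from the x-axis; with |VP| = 25.1, P = (-27.388, -11.296). Then |RP| = |P − R| = 11.447.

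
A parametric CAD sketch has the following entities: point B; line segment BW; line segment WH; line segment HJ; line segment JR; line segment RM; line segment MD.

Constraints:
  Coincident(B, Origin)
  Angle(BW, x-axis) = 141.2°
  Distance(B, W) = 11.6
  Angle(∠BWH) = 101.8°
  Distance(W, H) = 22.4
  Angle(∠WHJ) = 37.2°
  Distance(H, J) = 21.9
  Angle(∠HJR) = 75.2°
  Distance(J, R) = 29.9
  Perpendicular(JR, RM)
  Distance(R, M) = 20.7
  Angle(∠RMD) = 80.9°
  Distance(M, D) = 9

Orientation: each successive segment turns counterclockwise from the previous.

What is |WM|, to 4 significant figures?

25.66

B is at the origin; BW runs at 141.2° with length 11.6, so W = (-9.040, 7.269). ∠BWH = 101.8° gives WH at -140.6° from the x-axis; with |WH| = 22.4, H = (-26.35, -6.949). ∠WHJ = 37.2° gives HJ at 2.200° from the x-axis; with |HJ| = 21.9, J = (-4.466, -6.109). ∠HJR = 75.2° gives JR at 107.0° from the x-axis; with |JR| = 29.9, R = (-13.21, 22.48). JR is perpendicular to RM, so RM runs at -163.0°; with |RM| = 20.7, M = (-33.00, 16.43). Then |WM| = |M − W| = 25.66.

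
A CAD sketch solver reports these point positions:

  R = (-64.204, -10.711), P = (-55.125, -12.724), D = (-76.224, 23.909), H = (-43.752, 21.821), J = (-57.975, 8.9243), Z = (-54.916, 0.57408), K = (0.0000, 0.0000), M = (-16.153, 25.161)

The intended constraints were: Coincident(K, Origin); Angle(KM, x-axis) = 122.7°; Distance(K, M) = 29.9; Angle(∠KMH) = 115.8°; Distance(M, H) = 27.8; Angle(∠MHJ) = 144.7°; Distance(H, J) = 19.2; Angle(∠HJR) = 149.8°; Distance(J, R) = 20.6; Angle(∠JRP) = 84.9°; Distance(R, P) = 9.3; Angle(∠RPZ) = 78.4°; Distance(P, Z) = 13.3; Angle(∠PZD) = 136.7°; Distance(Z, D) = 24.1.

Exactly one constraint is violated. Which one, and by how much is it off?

Distance(Z, D) = 24.1 — off by 7.50.

K = (0.00, 0.00) ✓; KM at 122.7° ✓; |KM| = 29.90 ✓; ∠KMH = 115.8° ✓; |MH| = 27.80 ✓; ∠MHJ = 144.7° ✓; |HJ| = 19.20 ✓; ∠HJR = 149.8° ✓; |JR| = 20.60 ✓; ∠JRP = 84.90° ✓; |RP| = 9.299 ✓; ∠RPZ = 78.40° ✓; |PZ| = 13.30 ✓; ∠PZD = 136.7° ✓; |ZD| = 31.60 ✗.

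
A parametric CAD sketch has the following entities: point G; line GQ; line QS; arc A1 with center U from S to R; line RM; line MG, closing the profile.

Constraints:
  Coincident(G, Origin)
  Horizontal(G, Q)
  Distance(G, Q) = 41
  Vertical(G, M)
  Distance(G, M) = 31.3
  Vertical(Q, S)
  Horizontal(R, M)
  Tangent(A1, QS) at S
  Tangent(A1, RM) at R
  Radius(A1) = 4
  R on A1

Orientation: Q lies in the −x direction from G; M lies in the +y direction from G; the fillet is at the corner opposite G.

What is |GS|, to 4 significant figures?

49.26

The virtual corner opposite G is at (-41.00, 31.30). Since A1 is tangent to QS there, US ⟂ QS and tangency of A1 to RM means the radius UR is perpendicular to RM, with radius 4.0, so the center U sits 4.0 in from both sides at U = (-37.00, 27.30). That places the tangent points at S = (-41.00, 27.30) on QS and R = (-37.00, 31.30) on RM. Then |GS| = |S − G| = 49.26.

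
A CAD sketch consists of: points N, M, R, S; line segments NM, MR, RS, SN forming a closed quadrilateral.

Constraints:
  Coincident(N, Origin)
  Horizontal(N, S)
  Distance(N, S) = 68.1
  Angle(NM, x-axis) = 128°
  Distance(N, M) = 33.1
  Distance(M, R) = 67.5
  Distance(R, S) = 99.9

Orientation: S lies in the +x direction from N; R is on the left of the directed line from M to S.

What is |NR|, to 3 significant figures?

85.3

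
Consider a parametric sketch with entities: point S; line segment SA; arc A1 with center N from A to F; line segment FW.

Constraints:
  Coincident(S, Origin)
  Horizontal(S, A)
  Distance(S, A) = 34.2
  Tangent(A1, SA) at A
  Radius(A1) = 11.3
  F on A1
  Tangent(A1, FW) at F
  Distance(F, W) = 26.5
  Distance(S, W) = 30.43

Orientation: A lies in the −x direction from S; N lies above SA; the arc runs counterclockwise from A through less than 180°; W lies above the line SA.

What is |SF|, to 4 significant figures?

25.09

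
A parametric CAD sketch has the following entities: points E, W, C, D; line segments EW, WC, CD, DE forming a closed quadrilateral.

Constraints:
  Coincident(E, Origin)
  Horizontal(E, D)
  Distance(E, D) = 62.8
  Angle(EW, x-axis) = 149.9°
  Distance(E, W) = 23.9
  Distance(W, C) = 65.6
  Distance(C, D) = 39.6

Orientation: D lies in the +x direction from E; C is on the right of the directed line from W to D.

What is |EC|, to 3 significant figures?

41.9

Checks: E = (0.00, 0.00) ✓; |WC| = 65.60 ✓; |CD| = 39.60 ✓.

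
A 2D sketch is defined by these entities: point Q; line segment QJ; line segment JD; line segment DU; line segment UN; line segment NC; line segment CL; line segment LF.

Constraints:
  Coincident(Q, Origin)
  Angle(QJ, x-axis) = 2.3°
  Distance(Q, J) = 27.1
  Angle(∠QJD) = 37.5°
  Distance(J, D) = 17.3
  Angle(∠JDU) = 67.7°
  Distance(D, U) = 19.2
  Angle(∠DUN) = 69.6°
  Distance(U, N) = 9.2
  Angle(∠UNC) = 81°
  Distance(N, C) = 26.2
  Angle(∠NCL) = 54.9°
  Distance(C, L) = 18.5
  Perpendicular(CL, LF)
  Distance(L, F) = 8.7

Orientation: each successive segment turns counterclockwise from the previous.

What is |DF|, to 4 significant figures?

14.29

∠NCL = 54.9° gives CL at -128.4° from the x-axis; with |CL| = 18.5, L = (-1.156, 4.168). The perpendicularity gives LF at right angles to CL, so LF runs at -38.40°; with |LF| = 8.7, F = (5.662, -1.236). Then |DF| = |F − D| = 14.29.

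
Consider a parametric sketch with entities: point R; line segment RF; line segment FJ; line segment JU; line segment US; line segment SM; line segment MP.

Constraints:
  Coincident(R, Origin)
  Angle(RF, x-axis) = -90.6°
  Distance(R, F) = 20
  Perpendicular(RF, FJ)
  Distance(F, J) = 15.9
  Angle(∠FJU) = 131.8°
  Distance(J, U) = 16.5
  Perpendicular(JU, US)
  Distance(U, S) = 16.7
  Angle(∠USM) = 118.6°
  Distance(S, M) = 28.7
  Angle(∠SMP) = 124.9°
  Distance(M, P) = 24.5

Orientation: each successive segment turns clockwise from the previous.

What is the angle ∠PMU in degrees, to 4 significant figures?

103.1°

R is at the origin; RF runs at -90.6° with length 20.0, so F = (-0.2094, -20.00). RF ⟂ FJ, so FJ runs at 179.4°; with |FJ| = 15.9, J = (-16.11, -19.83). ∠FJU = 131.8° gives JU at 131.2° from the x-axis; with |JU| = 16.5, U = (-26.98, -7.418). JU ⟂ US, so US runs at 41.20°; with |US| = 16.7, S = (-14.41, 3.583). ∠USM = 118.6° gives SM at -20.20° from the x-axis; with |SM| = 28.7, M = (12.52, -6.328). ∠SMP = 124.9° gives MP at -75.30° from the x-axis; with |MP| = 24.5, P = (18.74, -30.03). Then cos ∠PMU = MP·MU / (|MP||MU|), giving 103.1°.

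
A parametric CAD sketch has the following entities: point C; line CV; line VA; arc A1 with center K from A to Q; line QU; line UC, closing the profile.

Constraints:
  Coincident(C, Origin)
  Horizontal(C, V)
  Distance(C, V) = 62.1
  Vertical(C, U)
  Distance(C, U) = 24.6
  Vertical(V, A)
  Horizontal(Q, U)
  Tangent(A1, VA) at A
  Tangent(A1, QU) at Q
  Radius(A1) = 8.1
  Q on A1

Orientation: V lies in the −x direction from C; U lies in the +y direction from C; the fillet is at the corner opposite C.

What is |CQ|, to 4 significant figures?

59.34

The virtual corner opposite C is at (-62.10, 24.60). Tangency of A1 to VA means the radius KA is perpendicular to VA and the tangent condition forces KQ to be normal to QU, with radius 8.1, so the center K sits 8.1 in from both sides at K = (-54.00, 16.50). That places the tangent points at A = (-62.10, 16.50) on VA and Q = (-54.00, 24.60) on QU. Then |CQ| = |Q − C| = 59.34.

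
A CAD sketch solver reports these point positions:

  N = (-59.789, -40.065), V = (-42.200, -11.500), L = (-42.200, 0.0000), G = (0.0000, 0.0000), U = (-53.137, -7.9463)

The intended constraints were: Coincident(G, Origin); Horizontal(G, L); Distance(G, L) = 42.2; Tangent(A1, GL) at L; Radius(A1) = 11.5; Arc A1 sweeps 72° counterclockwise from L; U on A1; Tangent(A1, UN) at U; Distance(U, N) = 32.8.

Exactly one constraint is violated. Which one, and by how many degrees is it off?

Tangent(A1, UN) at U — off by 6.30°.

G = (0.00, 0.00) ✓; G.y = 0.00, L.y = 0.00 ✓; |GL| = 42.20 ✓; ∠(VL, LG) = 90.00° ✓; |VL| = 11.50 ✓; bearing(V→U) − bearing(V→L) = 72.00° ✓; |VU| = 11.50 ✓; ∠(VU, UN) = 83.70° ✗; |UN| = 32.80 ✓.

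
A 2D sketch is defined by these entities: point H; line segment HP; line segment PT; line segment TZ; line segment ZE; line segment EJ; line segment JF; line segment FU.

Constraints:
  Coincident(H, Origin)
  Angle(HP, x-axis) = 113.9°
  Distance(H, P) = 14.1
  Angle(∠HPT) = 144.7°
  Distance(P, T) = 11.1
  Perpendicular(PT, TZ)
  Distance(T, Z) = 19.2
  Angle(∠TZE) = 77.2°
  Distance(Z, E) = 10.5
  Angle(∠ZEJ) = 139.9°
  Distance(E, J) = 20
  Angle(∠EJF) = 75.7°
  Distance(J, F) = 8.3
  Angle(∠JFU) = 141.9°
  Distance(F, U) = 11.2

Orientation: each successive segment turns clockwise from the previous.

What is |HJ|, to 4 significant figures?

7.232

H is at the origin; HP runs at 113.9° with length 14.1, so P = (-5.712, 12.89). ∠HPT = 144.7° gives PT at 78.60° from the x-axis; with |PT| = 11.1, T = (-3.518, 23.77). PT ⟂ TZ, so TZ runs at -11.40°; with |TZ| = 19.2, Z = (15.30, 19.98). ∠TZE = 77.2° gives ZE at -114.2° from the x-axis; with |ZE| = 10.5, E = (11.00, 10.40). ∠ZEJ = 139.9° gives EJ at -154.3° from the x-axis; with |EJ| = 20.0, J = (-7.023, 1.727). Then |HJ| = |J − H| = 7.232.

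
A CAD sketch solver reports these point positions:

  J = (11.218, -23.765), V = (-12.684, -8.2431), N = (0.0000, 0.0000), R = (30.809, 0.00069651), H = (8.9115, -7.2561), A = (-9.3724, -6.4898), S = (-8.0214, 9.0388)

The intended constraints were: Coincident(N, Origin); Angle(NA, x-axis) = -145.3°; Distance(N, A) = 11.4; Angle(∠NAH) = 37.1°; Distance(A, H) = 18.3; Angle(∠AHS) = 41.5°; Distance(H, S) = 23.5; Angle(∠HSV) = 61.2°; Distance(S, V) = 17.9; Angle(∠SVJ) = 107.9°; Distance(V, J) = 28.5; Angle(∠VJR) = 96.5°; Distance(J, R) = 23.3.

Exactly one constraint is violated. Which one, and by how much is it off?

Distance(J, R) = 23.3 — off by 7.50.

N = (0.00, 0.00) ✓; NA at -145.3° ✓; |NA| = 11.40 ✓; ∠NAH = 37.10° ✓; |AH| = 18.30 ✓; ∠AHS = 41.50° ✓; |HS| = 23.50 ✓; ∠HSV = 61.20° ✓; |SV| = 17.90 ✓; ∠SVJ = 107.9° ✓; |VJ| = 28.50 ✓; ∠VJR = 96.50° ✓; |JR| = 30.80 ✗.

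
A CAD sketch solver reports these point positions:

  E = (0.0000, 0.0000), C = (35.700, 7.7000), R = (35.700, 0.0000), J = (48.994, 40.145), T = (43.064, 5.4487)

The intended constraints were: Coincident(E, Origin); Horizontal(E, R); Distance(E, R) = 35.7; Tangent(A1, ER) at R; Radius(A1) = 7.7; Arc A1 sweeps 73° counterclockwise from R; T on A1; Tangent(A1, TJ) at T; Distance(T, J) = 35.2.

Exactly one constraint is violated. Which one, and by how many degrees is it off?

Tangent(A1, TJ) at T — off by 7.30°.

E = (0.00, 0.00) ✓; E.y = 0.00, R.y = 0.00 ✓; |ER| = 35.70 ✓; ∠(CR, RE) = 90.00° ✓; |CR| = 7.700 ✓; bearing(C→T) − bearing(C→R) = 73.00° ✓; |CT| = 7.700 ✓; ∠(CT, TJ) = 82.70° ✗; |TJ| = 35.20 ✓.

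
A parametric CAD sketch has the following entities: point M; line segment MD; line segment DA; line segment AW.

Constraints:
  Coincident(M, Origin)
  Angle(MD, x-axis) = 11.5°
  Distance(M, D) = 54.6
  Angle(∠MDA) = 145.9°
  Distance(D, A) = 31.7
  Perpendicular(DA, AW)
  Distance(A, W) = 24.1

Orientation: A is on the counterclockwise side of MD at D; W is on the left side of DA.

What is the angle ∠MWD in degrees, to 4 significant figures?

42.08°

M is at the origin; MD runs at 11.5° with length 54.6, so D = 54.6·(cos 11.5°, sin 11.5°) = (53.50, 10.89). ∠MDA = 145.9°, so DA runs at 11.5° + (180° − 145.9°) = 45.60° from the x-axis; with |DA| = 31.7, A = D + 31.7·(cos 45.60°, sin 45.60°) = (75.68, 33.53). DA ⟂ AW; with |AW| = 24.1 on the left of DA, W = A + 24.1·(-0.7145, 0.6997) = (58.46, 50.40). Then cos ∠MWD = WM·WD / (|WM||WD|), giving 42.08°.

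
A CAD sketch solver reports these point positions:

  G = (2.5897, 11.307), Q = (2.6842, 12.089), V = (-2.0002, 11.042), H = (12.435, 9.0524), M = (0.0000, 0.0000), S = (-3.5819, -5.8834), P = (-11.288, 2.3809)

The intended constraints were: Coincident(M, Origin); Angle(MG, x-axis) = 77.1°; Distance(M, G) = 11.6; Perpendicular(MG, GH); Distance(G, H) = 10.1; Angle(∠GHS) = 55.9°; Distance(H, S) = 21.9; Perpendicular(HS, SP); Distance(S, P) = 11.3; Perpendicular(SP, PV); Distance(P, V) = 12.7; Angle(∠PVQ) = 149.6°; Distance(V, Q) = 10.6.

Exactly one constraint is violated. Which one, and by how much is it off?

Distance(V, Q) = 10.6 — off by 5.80.

M = (0.00, 0.00) ✓; MG at 77.10° ✓; |MG| = 11.60 ✓; ∠(MG, GH) = 90.00° ✓; |GH| = 10.10 ✓; ∠GHS = 55.90° ✓; |HS| = 21.90 ✓; ∠(HS, SP) = 90.00° ✓; |SP| = 11.30 ✓; ∠(SP, PV) = 90.00° ✓; |PV| = 12.70 ✓; ∠PVQ = 149.6° ✓; |VQ| = 4.800 ✗.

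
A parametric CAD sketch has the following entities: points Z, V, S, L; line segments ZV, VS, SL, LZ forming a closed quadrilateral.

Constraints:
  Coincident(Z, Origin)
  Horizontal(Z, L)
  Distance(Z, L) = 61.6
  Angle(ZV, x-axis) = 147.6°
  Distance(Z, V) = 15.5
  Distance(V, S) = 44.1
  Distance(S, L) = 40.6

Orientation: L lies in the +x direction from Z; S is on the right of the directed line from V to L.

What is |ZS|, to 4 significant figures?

28.60

Z is at the origin; Z and L share the same y with |ZL| = 61.6 and L in +x, so L = (61.6, 0). ZV runs at 147.6° with |ZV| = 15.5, so V = (-13.09, 8.305). S is determined by |VS| = 44.1 and |SL| = 40.6 together: it lies at the intersection of circle(V, 44.1) and circle(L, 40.6). With |VL| = 75.15, the foot of the radical line on VL is 39.55 from V and the perpendicular offset is √(44.1² − 39.55²) = 19.52. Taking the right-of-VL solution: S = (24.06, -15.46).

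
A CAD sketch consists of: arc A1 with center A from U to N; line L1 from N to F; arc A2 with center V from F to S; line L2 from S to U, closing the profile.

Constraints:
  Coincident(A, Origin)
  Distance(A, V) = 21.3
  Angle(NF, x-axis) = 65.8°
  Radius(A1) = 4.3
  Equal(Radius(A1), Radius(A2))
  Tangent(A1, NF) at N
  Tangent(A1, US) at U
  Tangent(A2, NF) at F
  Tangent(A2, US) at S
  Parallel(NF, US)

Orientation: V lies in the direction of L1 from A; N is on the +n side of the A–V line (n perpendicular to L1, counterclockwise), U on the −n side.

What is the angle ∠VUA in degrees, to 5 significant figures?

78.587°

A is at the origin and V lies 21.3 along u from A, so V = 21.3·u = (8.7314, 19.428). Tangency of A1 to both parallel lines with radius 4.3 puts N and U at A ± 4.3·n: N = (-3.9221, 1.7627), U = (3.9221, -1.7627). Then cos ∠VUA = UV·UA / (|UV||UA|), giving 78.587°.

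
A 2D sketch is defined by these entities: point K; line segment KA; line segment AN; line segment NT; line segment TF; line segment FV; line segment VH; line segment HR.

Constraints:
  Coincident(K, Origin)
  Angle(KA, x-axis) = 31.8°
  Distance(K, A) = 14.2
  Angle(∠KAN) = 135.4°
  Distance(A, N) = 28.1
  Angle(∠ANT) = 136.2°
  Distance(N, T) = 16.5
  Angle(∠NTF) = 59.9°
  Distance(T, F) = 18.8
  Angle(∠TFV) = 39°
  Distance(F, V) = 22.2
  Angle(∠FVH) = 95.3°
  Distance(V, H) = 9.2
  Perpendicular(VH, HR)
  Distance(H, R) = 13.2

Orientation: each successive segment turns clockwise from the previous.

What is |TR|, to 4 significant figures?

4.923

K is at the origin; KA runs at 31.8° with length 14.2, so A = (12.07, 7.483). ∠KAN = 135.4° gives AN at -12.80° from the x-axis; with |AN| = 28.1, N = (39.47, 1.257). ∠ANT = 136.2° gives NT at -56.60° from the x-axis; with |NT| = 16.5, T = (48.55, -12.52). ∠NTF = 59.9° gives TF at -176.7° from the x-axis; with |TF| = 18.8, F = (29.78, -13.60). ∠TFV = 39.0° gives FV at 42.30° from the x-axis; with |FV| = 22.2, V = (46.20, 1.341). ∠FVH = 95.3° gives VH at -42.40° from the x-axis; with |VH| = 9.2, H = (53.00, -4.863). The perpendicularity gives HR at right angles to VH, so HR runs at -132.4°; with |HR| = 13.2, R = (44.10, -14.61). Then |TR| = |R − T| = 4.923.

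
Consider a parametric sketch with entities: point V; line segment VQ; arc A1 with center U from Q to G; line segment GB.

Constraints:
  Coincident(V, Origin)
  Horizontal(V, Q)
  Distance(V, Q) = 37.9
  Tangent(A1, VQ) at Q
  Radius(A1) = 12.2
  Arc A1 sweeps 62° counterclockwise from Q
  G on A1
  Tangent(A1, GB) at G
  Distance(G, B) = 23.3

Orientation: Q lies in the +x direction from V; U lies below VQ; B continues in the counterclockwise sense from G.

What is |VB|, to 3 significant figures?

31.5

On A1, Q sits at bearing 90° from U; a 62° counterclockwise sweep puts G at bearing 152°, so G = U + 12.2·(cos 152°, sin 152°) = (27.1, -6.47). Tangency of A1 to GB means the radius UG is perpendicular to GB, so GB runs along (−sin 152°, cos 152°); with |GB| = 23.3, B = (16.2, -27.0). Then |VB| = |B − V| = 31.5.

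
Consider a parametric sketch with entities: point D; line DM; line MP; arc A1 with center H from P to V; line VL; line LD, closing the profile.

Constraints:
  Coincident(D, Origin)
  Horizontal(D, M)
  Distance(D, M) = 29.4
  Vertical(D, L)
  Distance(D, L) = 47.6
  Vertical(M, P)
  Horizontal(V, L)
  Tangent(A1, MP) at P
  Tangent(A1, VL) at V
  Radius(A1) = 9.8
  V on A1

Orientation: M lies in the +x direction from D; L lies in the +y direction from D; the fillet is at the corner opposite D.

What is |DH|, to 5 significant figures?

42.579

DL is vertical with |DL| = 47.6 and L on the +y side, so L = (0.0000, 47.600). The virtual corner opposite D is at (29.400, 47.600). The tangent condition forces HP to be normal to MP and the tangent condition forces HV to be normal to VL, with radius 9.8, so the center H sits 9.8 in from both sides at H = (19.600, 37.800). Then |DH| = |H − D| = 42.579.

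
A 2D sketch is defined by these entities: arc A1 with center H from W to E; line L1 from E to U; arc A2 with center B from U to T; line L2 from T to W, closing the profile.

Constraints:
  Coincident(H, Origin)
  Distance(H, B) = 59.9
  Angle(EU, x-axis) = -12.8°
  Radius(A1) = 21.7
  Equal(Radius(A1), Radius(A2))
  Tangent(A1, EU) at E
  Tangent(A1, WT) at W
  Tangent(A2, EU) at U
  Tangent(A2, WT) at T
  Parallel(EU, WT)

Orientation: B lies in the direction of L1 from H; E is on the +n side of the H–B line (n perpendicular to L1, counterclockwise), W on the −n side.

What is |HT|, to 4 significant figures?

63.71

The slot axis is L1's direction at -12.8°, so u = (cos -12.8°, sin -12.8°) = (0.9751, -0.2215) and n = (−sin -12.8°, cos -12.8°) = (0.2215, 0.9751). H is at the origin and B lies 59.9 along u from H, so B = 59.9·u = (58.41, -13.27). Tangency of A1 to both parallel lines with radius 21.7 puts E and W at H ± 21.7·n: E = (4.808, 21.16), W = (-4.808, -21.16). Equal radii place U and T the same way about B: U = B + 21.7·n = (63.22, 7.890), T = B − 21.7·n = (53.60, -34.43). Then |HT| = |T − H| = 63.71.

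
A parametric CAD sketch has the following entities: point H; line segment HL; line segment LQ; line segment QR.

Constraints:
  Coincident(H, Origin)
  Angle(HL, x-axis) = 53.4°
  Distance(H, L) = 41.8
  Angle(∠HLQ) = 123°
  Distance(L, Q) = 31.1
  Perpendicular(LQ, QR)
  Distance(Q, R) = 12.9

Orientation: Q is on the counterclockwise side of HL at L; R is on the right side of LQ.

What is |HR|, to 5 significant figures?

72.120

∠HLQ = 123.0°, so LQ runs at 53.4° + (180° − 123.0°) = 110.40° from the x-axis; with |LQ| = 31.1, Q = L + 31.1·(cos 110.40°, sin 110.40°) = (14.082, 62.707). LQ ⟂ QR; with |QR| = 12.9 on the right of LQ, R = Q + 12.9·(0.93728, 0.34857) = (26.173, 67.204). Then |HR| = |R − H| = 72.120.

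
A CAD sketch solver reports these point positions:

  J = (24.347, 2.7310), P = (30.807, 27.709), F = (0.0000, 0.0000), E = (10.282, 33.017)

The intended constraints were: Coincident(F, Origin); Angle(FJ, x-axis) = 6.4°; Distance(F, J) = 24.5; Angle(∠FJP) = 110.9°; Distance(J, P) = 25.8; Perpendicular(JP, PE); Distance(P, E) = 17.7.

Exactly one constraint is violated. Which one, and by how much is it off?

Distance(P, E) = 17.7 — off by 3.50.

F = (0.00, 0.00) ✓; FJ at 6.400° ✓; |FJ| = 24.50 ✓; ∠FJP = 110.9° ✓; |JP| = 25.80 ✓; ∠(JP, PE) = 90.00° ✓; |PE| = 21.20 ✗.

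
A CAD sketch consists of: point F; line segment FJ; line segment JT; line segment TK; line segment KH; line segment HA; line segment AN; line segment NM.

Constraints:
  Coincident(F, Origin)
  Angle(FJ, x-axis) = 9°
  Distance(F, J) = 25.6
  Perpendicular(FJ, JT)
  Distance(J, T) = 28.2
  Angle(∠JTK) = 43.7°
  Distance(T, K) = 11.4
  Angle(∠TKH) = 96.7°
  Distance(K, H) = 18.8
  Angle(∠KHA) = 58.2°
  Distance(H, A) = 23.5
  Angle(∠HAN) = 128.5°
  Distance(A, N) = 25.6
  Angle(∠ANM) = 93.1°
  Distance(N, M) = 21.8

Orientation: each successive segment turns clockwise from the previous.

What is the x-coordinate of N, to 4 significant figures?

30.71

F is at the origin; FJ runs at 9.0° with length 25.6, so J = (25.28, 4.005). FJ is perpendicular to JT, so JT runs at -81.00°; with |JT| = 28.2, T = (29.70, -23.85). ∠JTK = 43.7° gives TK at 142.7° from the x-axis; with |TK| = 11.4, K = (20.63, -16.94). ∠TKH = 96.7° gives KH at 59.40° from the x-axis; with |KH| = 18.8, H = (30.20, -0.7579). ∠KHA = 58.2° gives HA at -62.40° from the x-axis; with |HA| = 23.5, A = (41.09, -21.58). ∠HAN = 128.5° gives AN at -113.9° from the x-axis; with |AN| = 25.6, N = (30.71, -44.99). So N.x = 30.71.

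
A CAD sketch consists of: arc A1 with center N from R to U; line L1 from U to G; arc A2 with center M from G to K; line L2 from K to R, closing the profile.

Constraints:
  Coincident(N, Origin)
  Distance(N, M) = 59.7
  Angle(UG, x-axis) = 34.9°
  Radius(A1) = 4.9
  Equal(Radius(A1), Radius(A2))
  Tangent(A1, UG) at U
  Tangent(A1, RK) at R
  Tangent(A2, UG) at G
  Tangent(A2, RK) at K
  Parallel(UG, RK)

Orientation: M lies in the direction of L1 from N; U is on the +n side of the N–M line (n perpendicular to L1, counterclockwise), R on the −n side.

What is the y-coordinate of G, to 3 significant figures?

38.2

The slot axis is L1's direction at 34.9°, so u = (cos 34.9°, sin 34.9°) = (0.820, 0.572) and n = (−sin 34.9°, cos 34.9°) = (-0.572, 0.820). N is at the origin and M lies 59.7 along u from N, so M = 59.7·u = (49.0, 34.2). Tangency of A1 to both parallel lines with radius 4.9 puts U and R at N ± 4.9·n: U = (-2.80, 4.02), R = (2.80, -4.02). Equal radii place G and K the same way about M: G = M + 4.9·n = (46.2, 38.2), K = M − 4.9·n = (51.8, 30.1). So G.y = 38.2.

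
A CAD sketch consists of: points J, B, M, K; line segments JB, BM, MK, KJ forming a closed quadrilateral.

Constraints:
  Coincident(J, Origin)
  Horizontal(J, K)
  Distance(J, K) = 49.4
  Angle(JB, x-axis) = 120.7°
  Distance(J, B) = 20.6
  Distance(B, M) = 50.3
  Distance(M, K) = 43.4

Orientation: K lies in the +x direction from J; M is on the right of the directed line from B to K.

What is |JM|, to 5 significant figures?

29.703

Checks: |BM| = 50.30 ✓; |MK| = 43.40 ✓.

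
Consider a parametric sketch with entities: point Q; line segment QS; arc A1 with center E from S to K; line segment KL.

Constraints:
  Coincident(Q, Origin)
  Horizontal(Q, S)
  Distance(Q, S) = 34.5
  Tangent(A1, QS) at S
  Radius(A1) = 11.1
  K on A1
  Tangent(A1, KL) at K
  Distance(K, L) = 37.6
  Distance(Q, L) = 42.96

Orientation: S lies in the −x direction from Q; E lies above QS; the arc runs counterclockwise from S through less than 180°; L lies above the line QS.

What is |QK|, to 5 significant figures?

25.186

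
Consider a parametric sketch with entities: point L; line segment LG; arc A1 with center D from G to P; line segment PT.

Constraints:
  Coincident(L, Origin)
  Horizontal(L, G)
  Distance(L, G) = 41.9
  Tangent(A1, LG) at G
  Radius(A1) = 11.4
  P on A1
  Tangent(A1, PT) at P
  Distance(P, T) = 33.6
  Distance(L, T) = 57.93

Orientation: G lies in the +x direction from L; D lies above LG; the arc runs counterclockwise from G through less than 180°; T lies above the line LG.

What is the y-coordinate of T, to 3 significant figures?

46.2

Checks: ∠(DG, GL) = 90.00° ✓; |DP| = 11.40 ✓; ∠(DP, PT) = 90.00° ✓; |PT| = 33.60 ✓; |LT| = 57.93 ✓.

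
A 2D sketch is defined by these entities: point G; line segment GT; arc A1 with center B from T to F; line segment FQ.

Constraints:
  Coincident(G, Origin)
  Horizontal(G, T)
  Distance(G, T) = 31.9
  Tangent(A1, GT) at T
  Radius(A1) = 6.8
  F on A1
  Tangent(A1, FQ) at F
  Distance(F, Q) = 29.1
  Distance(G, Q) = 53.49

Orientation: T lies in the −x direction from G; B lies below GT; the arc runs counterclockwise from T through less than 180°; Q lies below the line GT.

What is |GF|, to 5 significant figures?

39.237

Checks: |BF| = 6.800 ✓; ∠(BF, FQ) = 90.00° ✓; |FQ| = 29.10 ✓; |GQ| = 53.49 ✓.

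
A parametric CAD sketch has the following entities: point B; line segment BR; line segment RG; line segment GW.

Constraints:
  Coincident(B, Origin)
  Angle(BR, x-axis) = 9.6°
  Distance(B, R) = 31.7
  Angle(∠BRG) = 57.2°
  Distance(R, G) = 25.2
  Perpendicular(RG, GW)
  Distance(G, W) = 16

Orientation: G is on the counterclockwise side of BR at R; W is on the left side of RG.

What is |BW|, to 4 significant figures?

13.33

B is at the origin; BR runs at 9.6° with length 31.7, so R = 31.7·(cos 9.6°, sin 9.6°) = (31.26, 5.287). ∠BRG = 57.2°, so RG runs at 9.6° + (180° − 57.2°) = 132.4° from the x-axis; with |RG| = 25.2, G = R + 25.2·(cos 132.4°, sin 132.4°) = (14.26, 23.90). RG is perpendicular to GW; with |GW| = 16.0 on the left of RG, W = G + 16.0·(-0.7385, -0.6743) = (2.448, 13.11). Then |BW| = |W − B| = 13.33.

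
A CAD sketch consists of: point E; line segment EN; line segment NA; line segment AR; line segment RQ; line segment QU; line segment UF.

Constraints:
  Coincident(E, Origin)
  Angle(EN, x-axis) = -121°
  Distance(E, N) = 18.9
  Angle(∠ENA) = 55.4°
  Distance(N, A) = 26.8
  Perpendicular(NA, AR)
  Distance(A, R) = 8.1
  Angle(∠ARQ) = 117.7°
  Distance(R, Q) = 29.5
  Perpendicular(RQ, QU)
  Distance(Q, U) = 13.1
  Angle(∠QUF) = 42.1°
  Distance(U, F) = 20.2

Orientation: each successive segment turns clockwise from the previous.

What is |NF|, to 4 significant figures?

21.89

E is at the origin; EN runs at -121.0° with length 18.9, so N = (-9.734, -16.20). ∠ENA = 55.4° gives NA at 114.4° from the x-axis; with |NA| = 26.8, A = (-20.81, 8.206). The perpendicularity gives AR at right angles to NA, so AR runs at 24.40°; with |AR| = 8.1, R = (-13.43, 11.55). ∠ARQ = 117.7° gives RQ at -37.90° from the x-axis; with |RQ| = 29.5, Q = (9.849, -6.569). The perpendicularity gives QU at right angles to RQ, so QU runs at -127.9°; with |QU| = 13.1, U = (1.802, -16.91). ∠QUF = 42.1° gives UF at 94.20° from the x-axis; with |UF| = 20.2, F = (0.3226, 3.239). Then |NF| = |F − N| = 21.89.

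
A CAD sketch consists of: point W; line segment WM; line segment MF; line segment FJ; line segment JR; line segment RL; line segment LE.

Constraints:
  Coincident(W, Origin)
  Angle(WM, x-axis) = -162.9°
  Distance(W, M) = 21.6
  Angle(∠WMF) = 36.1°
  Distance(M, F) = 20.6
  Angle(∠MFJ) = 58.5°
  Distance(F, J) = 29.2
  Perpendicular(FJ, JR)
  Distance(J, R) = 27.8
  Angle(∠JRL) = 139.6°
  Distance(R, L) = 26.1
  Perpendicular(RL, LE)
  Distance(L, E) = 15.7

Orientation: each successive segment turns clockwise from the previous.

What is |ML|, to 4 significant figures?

30.15

W is at the origin; WM runs at -162.9° with length 21.6, so M = (-20.65, -6.351). ∠WMF = 36.1° gives MF at 53.20° from the x-axis; with |MF| = 20.6, F = (-8.305, 10.14). ∠MFJ = 58.5° gives FJ at -68.30° from the x-axis; with |FJ| = 29.2, J = (2.491, -16.99). The perpendicularity gives JR at right angles to FJ, so JR runs at -158.3°; with |JR| = 27.8, R = (-23.34, -27.27). ∠JRL = 139.6° gives RL at 161.3° from the x-axis; with |RL| = 26.1, L = (-48.06, -18.90). Then |ML| = |L − M| = 30.15.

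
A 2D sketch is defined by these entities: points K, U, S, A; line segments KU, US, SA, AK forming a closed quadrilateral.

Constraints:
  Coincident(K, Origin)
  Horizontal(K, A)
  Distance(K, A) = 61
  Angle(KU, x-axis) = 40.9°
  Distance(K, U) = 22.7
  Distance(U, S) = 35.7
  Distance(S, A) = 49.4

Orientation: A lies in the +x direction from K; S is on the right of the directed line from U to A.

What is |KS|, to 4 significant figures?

26.39

K is at the origin; KA is horizontal with |KA| = 61.0 and A in +x, so A = (61.0, 0). KU runs at 40.9° with |KU| = 22.7, so U = (17.16, 14.86). S is determined by |US| = 35.7 and |SA| = 49.4 together: it lies at the intersection of circle(U, 35.7) and circle(A, 49.4). With |UA| = 46.29, the foot of the radical line on UA is 10.55 from U and the perpendicular offset is √(35.7² − 10.55²) = 34.10. Taking the right-of-UA solution: S = (16.20, -20.82).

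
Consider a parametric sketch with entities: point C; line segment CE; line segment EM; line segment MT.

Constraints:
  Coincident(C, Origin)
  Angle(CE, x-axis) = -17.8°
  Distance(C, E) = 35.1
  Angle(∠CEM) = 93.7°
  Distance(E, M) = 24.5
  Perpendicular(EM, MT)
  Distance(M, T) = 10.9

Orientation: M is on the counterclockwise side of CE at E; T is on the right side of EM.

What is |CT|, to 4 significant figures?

53.16

∠CEM = 93.7°, so EM runs at -17.8° + (180° − 93.7°) = 68.50° from the x-axis; with |EM| = 24.5, M = E + 24.5·(cos 68.50°, sin 68.50°) = (42.40, 12.07). EM is perpendicular to MT; with |MT| = 10.9 on the right of EM, T = M + 10.9·(0.9304, -0.3665) = (52.54, 8.070). Then |CT| = |T − C| = 53.16.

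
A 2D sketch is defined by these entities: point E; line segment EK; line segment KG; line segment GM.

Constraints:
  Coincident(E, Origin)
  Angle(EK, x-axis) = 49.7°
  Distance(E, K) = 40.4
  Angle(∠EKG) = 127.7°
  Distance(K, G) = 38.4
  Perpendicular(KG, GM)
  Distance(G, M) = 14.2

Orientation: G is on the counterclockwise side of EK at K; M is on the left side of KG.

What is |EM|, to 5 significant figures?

65.559

E is at the origin; EK runs at 49.7° with length 40.4, so K = 40.4·(cos 49.7°, sin 49.7°) = (26.130, 30.812). ∠EKG = 127.7°, so KG runs at 49.7° + (180° − 127.7°) = 102.00° from the x-axis; with |KG| = 38.4, G = K + 38.4·(cos 102.00°, sin 102.00°) = (18.146, 68.373). KG is perpendicular to GM; with |GM| = 14.2 on the left of KG, M = G + 14.2·(-0.97815, -0.20791) = (4.2568, 65.420). Then |EM| = |M − E| = 65.559.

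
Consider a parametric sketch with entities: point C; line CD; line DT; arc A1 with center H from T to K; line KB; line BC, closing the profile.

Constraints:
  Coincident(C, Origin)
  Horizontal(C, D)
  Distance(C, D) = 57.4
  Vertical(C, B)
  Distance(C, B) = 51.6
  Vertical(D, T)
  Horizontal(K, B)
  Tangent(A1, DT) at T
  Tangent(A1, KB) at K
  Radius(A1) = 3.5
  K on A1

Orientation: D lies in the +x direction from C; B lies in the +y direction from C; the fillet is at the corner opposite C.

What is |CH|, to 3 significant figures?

72.2

C and B share the same x with |CB| = 51.6 and B on the +y side, so B = (0.00, 51.6). The virtual corner opposite C is at (57.4, 51.6). The tangent condition forces HT to be normal to DT and the tangent condition forces HK to be normal to KB, with radius 3.5, so the center H sits 3.5 in from both sides at H = (53.9, 48.1). Then |CH| = |H − C| = 72.2.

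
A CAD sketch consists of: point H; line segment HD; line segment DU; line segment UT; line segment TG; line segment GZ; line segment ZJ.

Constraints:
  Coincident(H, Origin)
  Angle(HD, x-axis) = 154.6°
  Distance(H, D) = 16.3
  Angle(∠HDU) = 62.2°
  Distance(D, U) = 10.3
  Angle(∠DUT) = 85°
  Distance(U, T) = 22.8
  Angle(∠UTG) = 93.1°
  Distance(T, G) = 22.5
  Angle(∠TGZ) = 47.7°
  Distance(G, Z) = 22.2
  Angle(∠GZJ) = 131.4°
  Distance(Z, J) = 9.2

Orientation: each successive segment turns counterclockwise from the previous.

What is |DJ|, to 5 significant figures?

12.342

H is at the origin; HD runs at 154.6° with length 16.3, so D = (-14.724, 6.9916). ∠HDU = 62.2° gives DU at -87.600° from the x-axis; with |DU| = 10.3, U = (-14.293, -3.2993). ∠DUT = 85.0° gives UT at 7.4000° from the x-axis; with |UT| = 22.8, T = (8.3171, -0.36278). ∠UTG = 93.1° gives TG at 94.300° from the x-axis; with |TG| = 22.5, G = (6.6300, 22.074). ∠TGZ = 47.7° gives GZ at -133.40° from the x-axis; with |GZ| = 22.2, Z = (-8.6233, 5.9439). ∠GZJ = 131.4° gives ZJ at -84.800° from the x-axis; with |ZJ| = 9.2, J = (-7.7895, -3.2182). Then |DJ| = |J − D| = 12.342.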